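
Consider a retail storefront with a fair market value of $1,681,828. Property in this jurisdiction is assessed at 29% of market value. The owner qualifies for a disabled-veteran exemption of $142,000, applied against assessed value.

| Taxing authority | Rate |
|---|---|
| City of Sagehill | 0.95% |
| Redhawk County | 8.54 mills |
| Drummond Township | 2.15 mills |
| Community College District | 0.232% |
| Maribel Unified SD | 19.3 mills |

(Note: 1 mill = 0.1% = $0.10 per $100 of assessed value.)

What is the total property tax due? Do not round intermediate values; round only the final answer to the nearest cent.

$14,454.98

Assessed value = $1,681,828 × 0.29 = $487,730.12
Taxable value = $487,730.12 − $142,000 = $345,730.12
City of Sagehill: $345,730.12 × 0.0095 = $3,284.43614
Redhawk County: $345,730.12 × 0.00854 = $2,952.5352248
Drummond Township: $345,730.12 × 0.00215 = $743.319758
Community College District: $345,730.12 × 0.00232 = $802.0938784
Maribel Unified SD: $345,730.12 × 0.0193 = $6,672.591316
Total = $14,454.9763172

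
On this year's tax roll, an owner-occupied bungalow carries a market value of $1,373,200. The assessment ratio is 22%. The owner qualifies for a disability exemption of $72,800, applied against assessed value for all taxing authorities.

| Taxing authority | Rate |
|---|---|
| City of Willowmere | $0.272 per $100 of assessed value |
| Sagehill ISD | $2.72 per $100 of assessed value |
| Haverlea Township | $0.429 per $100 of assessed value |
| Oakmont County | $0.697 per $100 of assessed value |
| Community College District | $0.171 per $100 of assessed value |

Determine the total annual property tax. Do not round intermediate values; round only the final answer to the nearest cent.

$9,834.85

Assessed value = $1,373,200 × 0.22 = $302,104
Taxable value = $302,104 − $72,800 = $229,304
City of Willowmere: $229,304 × 0.00272 = $623.70688
Sagehill ISD: $229,304 × 0.0272 = $6,237.0688
Haverlea Township: $229,304 × 0.00429 = $983.71416
Oakmont County: $229,304 × 0.00697 = $1,598.24888
Community College District: $229,304 × 0.00171 = $392.10984
Total = $623.70688 + $6,237.0688 + $983.71416 + $1,598.24888 + $392.10984 = $9,834.84856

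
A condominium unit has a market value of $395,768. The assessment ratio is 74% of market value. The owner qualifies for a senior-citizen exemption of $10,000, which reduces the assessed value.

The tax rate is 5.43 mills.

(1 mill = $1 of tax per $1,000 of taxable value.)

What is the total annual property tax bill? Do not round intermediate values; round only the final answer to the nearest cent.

Assessed value = $395,768 × 0.74 = $292,868.32
Taxable value = $292,868.32 − $10,000 = $282,868.32
Tax = $282,868.32 × 0.00543 = $1,535.9749776

$1,535.97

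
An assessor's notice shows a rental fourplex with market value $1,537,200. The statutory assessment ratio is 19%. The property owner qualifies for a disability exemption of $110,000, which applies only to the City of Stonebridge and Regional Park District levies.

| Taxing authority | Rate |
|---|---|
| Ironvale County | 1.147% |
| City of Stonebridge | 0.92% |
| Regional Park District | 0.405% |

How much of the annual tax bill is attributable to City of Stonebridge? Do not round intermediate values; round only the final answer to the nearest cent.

Assessed value = $1,537,200 × 0.19 = $292,068
City of Stonebridge taxable value = $292,068 − $110,000 = $182,068
City of Stonebridge levy = $182,068 × 0.0092 = $1,675.0256

$1,675.03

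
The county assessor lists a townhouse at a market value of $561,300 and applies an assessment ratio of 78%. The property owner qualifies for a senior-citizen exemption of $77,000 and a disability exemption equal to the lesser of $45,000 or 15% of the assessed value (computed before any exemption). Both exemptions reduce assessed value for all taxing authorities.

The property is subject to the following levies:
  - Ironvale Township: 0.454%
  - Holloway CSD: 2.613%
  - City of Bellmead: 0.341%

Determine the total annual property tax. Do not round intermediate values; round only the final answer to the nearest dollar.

$10,763

Assessed value = $561,300 × 0.78 = $437,814
Disability exemption = min($45,000, 15% × $437,814) = min($45,000, $65,672.1) = $45,000 (dollar cap binds)
Taxable value = $437,814 − $77,000 − $45,000 = $315,814
Ironvale Township: $315,814 × 0.00454 = $1,433.79556
Holloway CSD: $315,814 × 0.02613 = $8,252.21982
City of Bellmead: $315,814 × 0.00341 = $1,076.92574
Total = $10,762.94112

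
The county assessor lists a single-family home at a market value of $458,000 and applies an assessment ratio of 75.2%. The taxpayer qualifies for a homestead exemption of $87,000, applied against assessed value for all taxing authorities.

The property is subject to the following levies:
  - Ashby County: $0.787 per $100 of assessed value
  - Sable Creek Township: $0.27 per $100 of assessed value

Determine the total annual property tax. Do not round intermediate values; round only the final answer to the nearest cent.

Assessed value = $458,000 × 0.752 = $344,416
Taxable value = $344,416 − $87,000 = $257,416
Ashby County: $257,416 × 0.00787 = $2,025.86392
Sable Creek Township: $257,416 × 0.0027 = $695.0232
Total = $2,025.86392 + $695.0232 = $2,720.88712

$2,720.89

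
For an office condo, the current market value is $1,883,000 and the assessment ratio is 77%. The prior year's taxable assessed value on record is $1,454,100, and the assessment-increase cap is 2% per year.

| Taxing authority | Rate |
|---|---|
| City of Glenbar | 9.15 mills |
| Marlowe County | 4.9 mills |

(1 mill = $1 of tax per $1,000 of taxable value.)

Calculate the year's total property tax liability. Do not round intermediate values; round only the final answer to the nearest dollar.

Uncapped assessed value = $1,883,000 × 0.77 = $1,449,910
Cap limit = $1,454,100 × 1.02 = $1,483,182
Taxable assessed value = min($1,449,910, $1,483,182) = $1,449,910 (cap does not bind)
City of Glenbar: $1,449,910 × 0.00915 = $13,266.6765
Marlowe County: $1,449,910 × 0.0049 = $7,104.559
Total = $20,371.2355

$20,371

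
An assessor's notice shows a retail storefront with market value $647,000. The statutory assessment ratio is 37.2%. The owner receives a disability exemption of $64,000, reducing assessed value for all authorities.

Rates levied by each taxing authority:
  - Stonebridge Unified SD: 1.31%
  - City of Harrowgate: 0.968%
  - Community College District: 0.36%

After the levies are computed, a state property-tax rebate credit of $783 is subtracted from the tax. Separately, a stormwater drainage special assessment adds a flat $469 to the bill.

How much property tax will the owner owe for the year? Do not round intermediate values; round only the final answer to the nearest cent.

Assessed value = $647,000 × 0.372 = $240,684
Taxable value = $240,684 − $64,000 = $176,684
Stonebridge Unified SD: $176,684 × 0.0131 = $2,314.5604
City of Harrowgate: $176,684 × 0.00968 = $1,710.30112
Community College District: $176,684 × 0.0036 = $636.0624
Levies subtotal = $4,660.92392
After credit = $4,660.92392 − $783 = $3,877.92392
Total = $3,877.92392 + $469 = $4,346.92392

$4,346.92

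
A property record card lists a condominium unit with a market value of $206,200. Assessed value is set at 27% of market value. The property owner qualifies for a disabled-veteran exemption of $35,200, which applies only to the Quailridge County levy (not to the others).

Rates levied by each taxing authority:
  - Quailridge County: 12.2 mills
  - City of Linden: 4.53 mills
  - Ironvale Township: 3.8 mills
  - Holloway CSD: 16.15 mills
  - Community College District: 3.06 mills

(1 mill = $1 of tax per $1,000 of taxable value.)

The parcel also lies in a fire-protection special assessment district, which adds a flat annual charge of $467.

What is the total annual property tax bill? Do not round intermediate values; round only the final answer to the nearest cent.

$2,250.04

Assessed value = $206,200 × 0.27 = $55,674
Quailridge County: ($55,674 − $35,200) × 0.0122 = $20,474 × 0.0122 = $249.7828
City of Linden: $55,674 × 0.00453 = $252.20322
Ironvale Township: $55,674 × 0.0038 = $211.5612
Holloway CSD: $55,674 × 0.01615 = $899.1351
Community College District: $55,674 × 0.00306 = $170.36244
Levies subtotal = $1,783.04476
Total = $1,783.04476 + $467 = $2,250.04476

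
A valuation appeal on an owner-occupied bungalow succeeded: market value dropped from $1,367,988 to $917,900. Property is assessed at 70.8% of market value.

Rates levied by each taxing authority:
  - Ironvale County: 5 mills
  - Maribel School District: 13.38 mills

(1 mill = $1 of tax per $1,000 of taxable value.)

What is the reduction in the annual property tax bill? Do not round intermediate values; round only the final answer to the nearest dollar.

Old assessed value = $1,367,988 × 0.708 = $968,535.504
New assessed value = $917,900 × 0.708 = $649,873.2
Combined rate = 0.005 + 0.01338 = 0.01838
Old tax = $968,535.504 × 0.01838 = $17,801.68256352
New tax = $649,873.2 × 0.01838 = $11,944.669416
Reduction = $17,801.68256352 − $11,944.669416 = $5,857.01314752

$5,857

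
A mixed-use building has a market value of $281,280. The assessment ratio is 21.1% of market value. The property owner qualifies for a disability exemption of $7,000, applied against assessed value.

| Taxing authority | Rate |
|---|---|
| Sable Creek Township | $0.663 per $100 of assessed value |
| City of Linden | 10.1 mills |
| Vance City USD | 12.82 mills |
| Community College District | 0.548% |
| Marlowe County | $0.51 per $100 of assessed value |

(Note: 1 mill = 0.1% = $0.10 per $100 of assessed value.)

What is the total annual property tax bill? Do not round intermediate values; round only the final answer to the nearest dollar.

$2,101

Assessed value = $281,280 × 0.211 = $59,350.08
Taxable value = $59,350.08 − $7,000 = $52,350.08
Sable Creek Township: $52,350.08 × 0.00663 = $347.0810304
City of Linden: $52,350.08 × 0.0101 = $528.735808
Vance City USD: $52,350.08 × 0.01282 = $671.1280256
Community College District: $52,350.08 × 0.00548 = $286.8784384
Marlowe County: $52,350.08 × 0.0051 = $266.985408
Total = $2,100.8087104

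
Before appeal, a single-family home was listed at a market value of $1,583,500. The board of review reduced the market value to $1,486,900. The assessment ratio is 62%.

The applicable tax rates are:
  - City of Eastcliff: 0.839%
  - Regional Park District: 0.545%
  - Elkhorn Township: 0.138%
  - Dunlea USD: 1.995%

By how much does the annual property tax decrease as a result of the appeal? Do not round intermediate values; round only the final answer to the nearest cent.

Old assessed value = $1,583,500 × 0.62 = $981,770
New assessed value = $1,486,900 × 0.62 = $921,878
Combined rate = 0.00839 + 0.00545 + 0.00138 + 0.01995 = 0.03517
Old tax = $981,770 × 0.03517 = $34,528.8509
New tax = $921,878 × 0.03517 = $32,422.44926
Reduction = $34,528.8509 − $32,422.44926 = $2,106.40164

$2,106.40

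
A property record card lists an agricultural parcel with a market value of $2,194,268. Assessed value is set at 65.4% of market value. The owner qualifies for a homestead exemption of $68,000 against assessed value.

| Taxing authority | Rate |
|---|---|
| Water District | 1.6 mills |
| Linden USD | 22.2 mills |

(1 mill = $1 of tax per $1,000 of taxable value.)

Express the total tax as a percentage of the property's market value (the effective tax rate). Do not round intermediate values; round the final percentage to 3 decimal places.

1.483%

Assessed value = $2,194,268 × 0.654 = $1,435,051.272
Taxable value = $1,435,051.272 − $68,000 = $1,367,051.272
Water District: $1,367,051.272 × 0.0016 = $2,187.2820352
Linden USD: $1,367,051.272 × 0.0222 = $30,348.5382384
Total tax = $32,535.8202736
Effective rate = $32,535.8202736 ÷ $2,194,268 = 1.483% of market value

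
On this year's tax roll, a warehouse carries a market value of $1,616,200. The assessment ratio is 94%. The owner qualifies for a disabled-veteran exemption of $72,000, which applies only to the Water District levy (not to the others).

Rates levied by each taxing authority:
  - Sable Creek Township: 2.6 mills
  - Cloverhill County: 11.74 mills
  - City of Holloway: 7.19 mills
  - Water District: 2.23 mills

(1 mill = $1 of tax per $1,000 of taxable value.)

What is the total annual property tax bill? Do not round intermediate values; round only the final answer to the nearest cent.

Assessed value = $1,616,200 × 0.94 = $1,519,228
Sable Creek Township: $1,519,228 × 0.0026 = $3,949.9928
Cloverhill County: $1,519,228 × 0.01174 = $17,835.73672
City of Holloway: $1,519,228 × 0.00719 = $10,923.24932
Water District: ($1,519,228 − $72,000) × 0.00223 = $1,447,228 × 0.00223 = $3,227.31844
Total = $35,936.29728

$35,936.30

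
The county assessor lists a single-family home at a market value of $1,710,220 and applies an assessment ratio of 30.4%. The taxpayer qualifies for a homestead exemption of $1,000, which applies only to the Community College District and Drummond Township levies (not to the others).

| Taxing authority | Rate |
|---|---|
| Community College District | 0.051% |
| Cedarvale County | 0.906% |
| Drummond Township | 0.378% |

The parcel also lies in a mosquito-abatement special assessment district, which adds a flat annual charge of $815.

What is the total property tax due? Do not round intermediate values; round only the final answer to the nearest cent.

Assessed value = $1,710,220 × 0.304 = $519,906.88
Community College District: ($519,906.88 − $1,000) × 0.00051 = $518,906.88 × 0.00051 = $264.6425088
Cedarvale County: $519,906.88 × 0.00906 = $4,710.3563328
Drummond Township: ($519,906.88 − $1,000) × 0.00378 = $518,906.88 × 0.00378 = $1,961.4680064
Levies subtotal = $6,936.466848
Total = $6,936.466848 + $815 = $7,751.466848

$7,751.47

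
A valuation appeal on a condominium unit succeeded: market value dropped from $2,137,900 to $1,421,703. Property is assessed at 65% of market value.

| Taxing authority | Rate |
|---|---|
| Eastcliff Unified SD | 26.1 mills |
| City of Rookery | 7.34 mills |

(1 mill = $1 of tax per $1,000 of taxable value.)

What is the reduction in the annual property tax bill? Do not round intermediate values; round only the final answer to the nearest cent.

Old assessed value = $2,137,900 × 0.65 = $1,389,635
New assessed value = $1,421,703 × 0.65 = $924,106.95
Combined rate = 0.0261 + 0.00734 = 0.03344
Old tax = $1,389,635 × 0.03344 = $46,469.3944
New tax = $924,106.95 × 0.03344 = $30,902.136408
Reduction = $46,469.3944 − $30,902.136408 = $15,567.257992

$15,567.26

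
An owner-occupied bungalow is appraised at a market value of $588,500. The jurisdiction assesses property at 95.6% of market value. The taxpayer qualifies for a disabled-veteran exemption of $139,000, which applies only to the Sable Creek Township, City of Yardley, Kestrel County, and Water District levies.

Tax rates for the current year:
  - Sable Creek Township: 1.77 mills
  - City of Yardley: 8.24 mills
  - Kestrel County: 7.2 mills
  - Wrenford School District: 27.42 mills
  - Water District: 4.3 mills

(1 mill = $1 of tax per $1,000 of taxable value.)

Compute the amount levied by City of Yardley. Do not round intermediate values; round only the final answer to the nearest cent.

Assessed value = $588,500 × 0.956 = $562,606
City of Yardley taxable value = $562,606 − $139,000 = $423,606
City of Yardley levy = $423,606 × 0.00824 = $3,490.51344

$3,490.51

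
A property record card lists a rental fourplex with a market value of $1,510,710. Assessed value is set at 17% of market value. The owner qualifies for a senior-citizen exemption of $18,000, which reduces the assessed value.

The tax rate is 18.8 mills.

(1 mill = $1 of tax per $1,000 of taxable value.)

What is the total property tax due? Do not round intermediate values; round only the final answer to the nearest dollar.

Assessed value = $1,510,710 × 0.17 = $256,820.7
Taxable value = $256,820.7 − $18,000 = $238,820.7
Tax = $238,820.7 × 0.0188 = $4,489.82916

$4,490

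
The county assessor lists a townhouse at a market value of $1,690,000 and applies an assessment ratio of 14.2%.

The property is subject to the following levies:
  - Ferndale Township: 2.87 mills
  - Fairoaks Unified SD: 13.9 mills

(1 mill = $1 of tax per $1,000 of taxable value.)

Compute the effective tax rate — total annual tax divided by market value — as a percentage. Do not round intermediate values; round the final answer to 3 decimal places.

Assessed value = $1,690,000 × 0.142 = $239,980
Ferndale Township: $239,980 × 0.00287 = $688.7426
Fairoaks Unified SD: $239,980 × 0.0139 = $3,335.722
Total tax = $4,024.4646
Effective rate = $4,024.4646 ÷ $1,690,000 = 0.238% of market value

0.238%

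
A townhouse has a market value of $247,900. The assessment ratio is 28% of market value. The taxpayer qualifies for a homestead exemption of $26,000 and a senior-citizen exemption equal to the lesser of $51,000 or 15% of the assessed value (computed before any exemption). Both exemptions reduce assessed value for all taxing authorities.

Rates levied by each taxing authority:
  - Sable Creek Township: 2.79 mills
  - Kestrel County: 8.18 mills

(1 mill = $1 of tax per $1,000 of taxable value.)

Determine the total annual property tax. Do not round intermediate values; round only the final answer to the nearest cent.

Assessed value = $247,900 × 0.28 = $69,412
Senior-citizen exemption = min($51,000, 15% × $69,412) = min($51,000, $10,411.8) = $10,411.8 (percentage binds)
Taxable value = $69,412 − $26,000 − $10,411.8 = $33,000.2
Sable Creek Township: $33,000.2 × 0.00279 = $92.070558
Kestrel County: $33,000.2 × 0.00818 = $269.941636
Total = $362.012194

$362.01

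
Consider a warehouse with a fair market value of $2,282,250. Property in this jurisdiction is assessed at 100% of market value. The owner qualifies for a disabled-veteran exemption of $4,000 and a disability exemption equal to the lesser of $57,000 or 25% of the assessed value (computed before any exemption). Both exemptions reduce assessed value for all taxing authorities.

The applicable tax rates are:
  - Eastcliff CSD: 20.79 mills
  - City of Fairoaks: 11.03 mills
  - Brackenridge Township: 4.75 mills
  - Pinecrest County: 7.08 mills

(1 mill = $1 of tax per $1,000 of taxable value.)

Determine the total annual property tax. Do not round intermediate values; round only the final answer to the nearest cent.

Assessed value = $2,282,250 × 1 = $2,282,250
Disability exemption = min($57,000, 25% × $2,282,250) = min($57,000, $570,562.5) = $57,000 (dollar cap binds)
Taxable value = $2,282,250 − $4,000 − $57,000 = $2,221,250
Eastcliff CSD: $2,221,250 × 0.02079 = $46,179.7875
City of Fairoaks: $2,221,250 × 0.01103 = $24,500.3875
Brackenridge Township: $2,221,250 × 0.00475 = $10,550.9375
Pinecrest County: $2,221,250 × 0.00708 = $15,726.45
Total = $96,957.5625

$96,957.56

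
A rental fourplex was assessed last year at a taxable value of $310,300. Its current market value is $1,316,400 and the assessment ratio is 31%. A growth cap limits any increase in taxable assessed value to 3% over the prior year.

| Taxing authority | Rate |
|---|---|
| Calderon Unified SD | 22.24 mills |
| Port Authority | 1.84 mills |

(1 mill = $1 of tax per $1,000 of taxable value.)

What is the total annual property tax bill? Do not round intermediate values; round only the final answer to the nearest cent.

$7,696.18

Uncapped assessed value = $1,316,400 × 0.31 = $408,084
Cap limit = $310,300 × 1.03 = $319,609
Taxable assessed value = min($408,084, $319,609) = $319,609 (cap binds)
Calderon Unified SD: $319,609 × 0.02224 = $7,108.10416
Port Authority: $319,609 × 0.00184 = $588.08056
Total = $7,696.18472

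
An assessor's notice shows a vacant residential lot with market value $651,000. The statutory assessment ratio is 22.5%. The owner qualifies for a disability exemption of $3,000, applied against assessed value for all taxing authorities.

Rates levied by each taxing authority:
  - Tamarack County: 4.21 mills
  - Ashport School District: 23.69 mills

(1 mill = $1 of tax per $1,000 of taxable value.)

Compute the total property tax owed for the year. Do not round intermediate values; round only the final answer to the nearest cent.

$4,002.95

Assessed value = $651,000 × 0.225 = $146,475
Taxable value = $146,475 − $3,000 = $143,475
Tamarack County: $143,475 × 0.00421 = $604.02975
Ashport School District: $143,475 × 0.02369 = $3,398.92275
Total = $604.02975 + $3,398.92275 = $4,002.9525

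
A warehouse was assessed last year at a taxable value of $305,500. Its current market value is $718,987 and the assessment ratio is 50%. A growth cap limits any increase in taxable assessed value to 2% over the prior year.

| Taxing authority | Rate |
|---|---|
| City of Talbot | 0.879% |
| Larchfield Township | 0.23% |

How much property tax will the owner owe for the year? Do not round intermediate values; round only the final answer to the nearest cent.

Uncapped assessed value = $718,987 × 0.5 = $359,493.5
Cap limit = $305,500 × 1.02 = $311,610
Taxable assessed value = min($359,493.5, $311,610) = $311,610 (cap binds)
City of Talbot: $311,610 × 0.00879 = $2,739.0519
Larchfield Township: $311,610 × 0.0023 = $716.703
Total = $3,455.7549

$3,455.75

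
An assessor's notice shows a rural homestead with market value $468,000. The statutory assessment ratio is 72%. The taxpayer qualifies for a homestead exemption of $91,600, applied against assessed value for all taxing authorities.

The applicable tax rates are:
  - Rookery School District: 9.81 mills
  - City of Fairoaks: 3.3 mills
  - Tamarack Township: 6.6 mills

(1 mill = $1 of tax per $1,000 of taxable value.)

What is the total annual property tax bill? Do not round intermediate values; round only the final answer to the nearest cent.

Assessed value = $468,000 × 0.72 = $336,960
Taxable value = $336,960 − $91,600 = $245,360
Rookery School District: $245,360 × 0.00981 = $2,406.9816
City of Fairoaks: $245,360 × 0.0033 = $809.688
Tamarack Township: $245,360 × 0.0066 = $1,619.376
Total = $2,406.9816 + $809.688 + $1,619.376 = $4,836.0456

$4,836.05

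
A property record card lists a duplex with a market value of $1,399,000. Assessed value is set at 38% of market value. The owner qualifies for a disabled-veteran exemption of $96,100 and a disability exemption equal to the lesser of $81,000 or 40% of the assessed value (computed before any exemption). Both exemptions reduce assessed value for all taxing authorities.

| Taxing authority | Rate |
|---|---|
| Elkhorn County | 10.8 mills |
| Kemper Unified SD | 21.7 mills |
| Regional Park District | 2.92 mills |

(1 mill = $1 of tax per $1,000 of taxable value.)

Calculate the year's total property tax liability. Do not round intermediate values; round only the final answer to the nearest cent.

Assessed value = $1,399,000 × 0.38 = $531,620
Disability exemption = min($81,000, 40% × $531,620) = min($81,000, $212,648) = $81,000 (dollar cap binds)
Taxable value = $531,620 − $96,100 − $81,000 = $354,520
Elkhorn County: $354,520 × 0.0108 = $3,828.816
Kemper Unified SD: $354,520 × 0.0217 = $7,693.084
Regional Park District: $354,520 × 0.00292 = $1,035.1984
Total = $12,557.0984

$12,557.10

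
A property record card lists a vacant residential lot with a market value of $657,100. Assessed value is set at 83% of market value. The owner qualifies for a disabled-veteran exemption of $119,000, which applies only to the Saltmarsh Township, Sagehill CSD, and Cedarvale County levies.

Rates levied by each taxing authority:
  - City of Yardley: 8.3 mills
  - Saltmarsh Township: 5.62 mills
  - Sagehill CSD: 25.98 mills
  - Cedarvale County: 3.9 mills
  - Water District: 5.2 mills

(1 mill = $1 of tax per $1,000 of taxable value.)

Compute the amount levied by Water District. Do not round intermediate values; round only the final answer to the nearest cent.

$2,836.04

Assessed value = $657,100 × 0.83 = $545,393
Water District taxable value = $545,393 (exemption does not apply)
Water District levy = $545,393 × 0.0052 = $2,836.0436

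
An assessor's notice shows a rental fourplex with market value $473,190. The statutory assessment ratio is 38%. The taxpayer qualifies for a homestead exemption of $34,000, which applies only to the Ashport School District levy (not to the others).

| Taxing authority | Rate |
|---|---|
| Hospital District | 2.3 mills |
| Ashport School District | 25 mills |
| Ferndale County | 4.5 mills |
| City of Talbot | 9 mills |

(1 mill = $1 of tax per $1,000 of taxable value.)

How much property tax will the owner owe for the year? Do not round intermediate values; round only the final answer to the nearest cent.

Assessed value = $473,190 × 0.38 = $179,812.2
Hospital District: $179,812.2 × 0.0023 = $413.56806
Ashport School District: ($179,812.2 − $34,000) × 0.025 = $145,812.2 × 0.025 = $3,645.305
Ferndale County: $179,812.2 × 0.0045 = $809.1549
City of Talbot: $179,812.2 × 0.009 = $1,618.3098
Total = $6,486.33776

$6,486.34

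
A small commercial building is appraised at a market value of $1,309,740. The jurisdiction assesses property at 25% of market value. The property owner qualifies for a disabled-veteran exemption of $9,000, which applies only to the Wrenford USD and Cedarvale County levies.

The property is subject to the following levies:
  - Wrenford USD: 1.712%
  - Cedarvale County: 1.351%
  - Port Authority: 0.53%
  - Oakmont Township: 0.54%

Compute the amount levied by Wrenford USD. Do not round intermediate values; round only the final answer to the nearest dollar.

Assessed value = $1,309,740 × 0.25 = $327,435
Wrenford USD taxable value = $327,435 − $9,000 = $318,435
Wrenford USD levy = $318,435 × 0.01712 = $5,451.6072

$5,452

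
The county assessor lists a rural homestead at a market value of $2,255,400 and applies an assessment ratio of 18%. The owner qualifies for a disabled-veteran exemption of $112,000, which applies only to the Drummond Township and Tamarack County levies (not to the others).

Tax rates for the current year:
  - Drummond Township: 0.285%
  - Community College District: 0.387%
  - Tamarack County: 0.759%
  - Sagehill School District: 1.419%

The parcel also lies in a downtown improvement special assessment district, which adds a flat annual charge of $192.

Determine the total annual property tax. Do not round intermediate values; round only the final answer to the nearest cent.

Assessed value = $2,255,400 × 0.18 = $405,972
Drummond Township: ($405,972 − $112,000) × 0.00285 = $293,972 × 0.00285 = $837.8202
Community College District: $405,972 × 0.00387 = $1,571.11164
Tamarack County: ($405,972 − $112,000) × 0.00759 = $293,972 × 0.00759 = $2,231.24748
Sagehill School District: $405,972 × 0.01419 = $5,760.74268
Levies subtotal = $10,400.922
Total = $10,400.922 + $192 = $10,592.922

$10,592.92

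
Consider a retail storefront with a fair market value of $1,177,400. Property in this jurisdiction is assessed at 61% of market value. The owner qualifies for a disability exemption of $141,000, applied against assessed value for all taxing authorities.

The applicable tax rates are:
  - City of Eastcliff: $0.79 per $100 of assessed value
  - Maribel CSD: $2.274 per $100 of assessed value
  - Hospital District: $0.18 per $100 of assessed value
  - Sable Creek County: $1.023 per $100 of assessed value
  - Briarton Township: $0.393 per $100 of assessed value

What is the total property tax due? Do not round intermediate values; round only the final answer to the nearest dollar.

$26,898

Assessed value = $1,177,400 × 0.61 = $718,214
Taxable value = $718,214 − $141,000 = $577,214
City of Eastcliff: $577,214 × 0.0079 = $4,559.9906
Maribel CSD: $577,214 × 0.02274 = $13,125.84636
Hospital District: $577,214 × 0.0018 = $1,038.9852
Sable Creek County: $577,214 × 0.01023 = $5,904.89922
Briarton Township: $577,214 × 0.00393 = $2,268.45102
Total = $4,559.9906 + $13,125.84636 + $1,038.9852 + $5,904.89922 + $2,268.45102 = $26,898.1724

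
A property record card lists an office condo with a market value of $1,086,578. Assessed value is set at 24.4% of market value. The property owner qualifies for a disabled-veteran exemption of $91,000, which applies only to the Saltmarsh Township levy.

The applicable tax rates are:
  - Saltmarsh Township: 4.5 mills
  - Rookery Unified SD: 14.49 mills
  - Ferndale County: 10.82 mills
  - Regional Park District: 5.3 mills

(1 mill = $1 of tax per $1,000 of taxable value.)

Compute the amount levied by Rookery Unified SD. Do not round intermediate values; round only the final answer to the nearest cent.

Assessed value = $1,086,578 × 0.244 = $265,125.032
Rookery Unified SD taxable value = $265,125.032 (exemption does not apply)
Rookery Unified SD levy = $265,125.032 × 0.01449 = $3,841.66171368

$3,841.66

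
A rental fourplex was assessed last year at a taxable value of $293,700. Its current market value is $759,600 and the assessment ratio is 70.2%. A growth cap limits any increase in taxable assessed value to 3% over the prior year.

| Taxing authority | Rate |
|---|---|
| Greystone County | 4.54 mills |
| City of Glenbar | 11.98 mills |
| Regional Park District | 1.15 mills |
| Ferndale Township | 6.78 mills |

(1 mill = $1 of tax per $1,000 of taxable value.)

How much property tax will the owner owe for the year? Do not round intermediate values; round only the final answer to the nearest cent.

Uncapped assessed value = $759,600 × 0.702 = $533,239.2
Cap limit = $293,700 × 1.03 = $302,511
Taxable assessed value = min($533,239.2, $302,511) = $302,511 (cap binds)
Greystone County: $302,511 × 0.00454 = $1,373.39994
City of Glenbar: $302,511 × 0.01198 = $3,624.08178
Regional Park District: $302,511 × 0.00115 = $347.88765
Ferndale Township: $302,511 × 0.00678 = $2,051.02458
Total = $7,396.39395

$7,396.39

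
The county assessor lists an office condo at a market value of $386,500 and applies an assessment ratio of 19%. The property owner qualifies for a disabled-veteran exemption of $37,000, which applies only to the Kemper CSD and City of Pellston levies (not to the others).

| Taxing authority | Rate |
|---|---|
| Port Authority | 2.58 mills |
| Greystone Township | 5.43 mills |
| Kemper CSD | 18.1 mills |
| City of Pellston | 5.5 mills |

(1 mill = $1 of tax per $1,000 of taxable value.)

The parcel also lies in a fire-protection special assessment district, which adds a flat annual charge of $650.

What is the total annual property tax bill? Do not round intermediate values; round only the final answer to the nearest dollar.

Assessed value = $386,500 × 0.19 = $73,435
Port Authority: $73,435 × 0.00258 = $189.4623
Greystone Township: $73,435 × 0.00543 = $398.75205
Kemper CSD: ($73,435 − $37,000) × 0.0181 = $36,435 × 0.0181 = $659.4735
City of Pellston: ($73,435 − $37,000) × 0.0055 = $36,435 × 0.0055 = $200.3925
Levies subtotal = $1,448.08035
Total = $1,448.08035 + $650 = $2,098.08035

$2,098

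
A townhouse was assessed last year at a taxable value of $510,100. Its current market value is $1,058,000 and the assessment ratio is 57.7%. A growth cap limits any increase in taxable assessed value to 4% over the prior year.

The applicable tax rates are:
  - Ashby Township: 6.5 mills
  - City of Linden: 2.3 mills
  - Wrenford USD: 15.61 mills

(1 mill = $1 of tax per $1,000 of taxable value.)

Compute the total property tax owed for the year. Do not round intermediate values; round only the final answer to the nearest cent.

$12,949.60

Uncapped assessed value = $1,058,000 × 0.577 = $610,466
Cap limit = $510,100 × 1.04 = $530,504
Taxable assessed value = min($610,466, $530,504) = $530,504 (cap binds)
Ashby Township: $530,504 × 0.0065 = $3,448.276
City of Linden: $530,504 × 0.0023 = $1,220.1592
Wrenford USD: $530,504 × 0.01561 = $8,281.16744
Total = $12,949.60264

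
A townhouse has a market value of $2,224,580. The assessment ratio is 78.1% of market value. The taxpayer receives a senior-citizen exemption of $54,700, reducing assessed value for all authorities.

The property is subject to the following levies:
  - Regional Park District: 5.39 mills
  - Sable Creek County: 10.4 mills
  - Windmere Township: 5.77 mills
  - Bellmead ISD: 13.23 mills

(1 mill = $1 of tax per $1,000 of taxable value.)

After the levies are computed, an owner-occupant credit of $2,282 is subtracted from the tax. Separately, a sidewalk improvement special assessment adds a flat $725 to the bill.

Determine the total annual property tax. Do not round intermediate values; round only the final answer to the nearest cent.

$56,984.03

Assessed value = $2,224,580 × 0.781 = $1,737,396.98
Taxable value = $1,737,396.98 − $54,700 = $1,682,696.98
Regional Park District: $1,682,696.98 × 0.00539 = $9,069.7367222
Sable Creek County: $1,682,696.98 × 0.0104 = $17,500.048592
Windmere Township: $1,682,696.98 × 0.00577 = $9,709.1615746
Bellmead ISD: $1,682,696.98 × 0.01323 = $22,262.0810454
Levies subtotal = $58,541.0279342
After credit = $58,541.0279342 − $2,282 = $56,259.0279342
Total = $56,259.0279342 + $725 = $56,984.0279342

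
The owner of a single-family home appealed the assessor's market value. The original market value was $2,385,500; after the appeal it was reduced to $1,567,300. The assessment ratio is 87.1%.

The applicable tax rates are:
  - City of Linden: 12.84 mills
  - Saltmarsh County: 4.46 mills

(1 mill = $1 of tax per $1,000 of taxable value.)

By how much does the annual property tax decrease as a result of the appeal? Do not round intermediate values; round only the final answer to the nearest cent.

$12,328.88

Old assessed value = $2,385,500 × 0.871 = $2,077,770.5
New assessed value = $1,567,300 × 0.871 = $1,365,118.3
Combined rate = 0.01284 + 0.00446 = 0.0173
Old tax = $2,077,770.5 × 0.0173 = $35,945.42965
New tax = $1,365,118.3 × 0.0173 = $23,616.54659
Reduction = $35,945.42965 − $23,616.54659 = $12,328.88306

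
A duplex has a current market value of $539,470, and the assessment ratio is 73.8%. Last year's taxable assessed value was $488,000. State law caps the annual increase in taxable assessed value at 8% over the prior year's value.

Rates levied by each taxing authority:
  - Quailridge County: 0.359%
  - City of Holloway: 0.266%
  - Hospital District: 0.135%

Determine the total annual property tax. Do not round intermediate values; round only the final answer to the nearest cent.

$3,025.78

Uncapped assessed value = $539,470 × 0.738 = $398,128.86
Cap limit = $488,000 × 1.08 = $527,040
Taxable assessed value = min($398,128.86, $527,040) = $398,128.86 (cap does not bind)
Quailridge County: $398,128.86 × 0.00359 = $1,429.2826074
City of Holloway: $398,128.86 × 0.00266 = $1,059.0227676
Hospital District: $398,128.86 × 0.00135 = $537.473961
Total = $3,025.779336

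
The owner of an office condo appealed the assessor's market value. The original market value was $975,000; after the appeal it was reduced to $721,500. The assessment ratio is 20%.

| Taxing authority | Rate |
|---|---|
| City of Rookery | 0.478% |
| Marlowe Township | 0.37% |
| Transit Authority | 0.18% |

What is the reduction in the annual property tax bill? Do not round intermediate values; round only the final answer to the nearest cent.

Old assessed value = $975,000 × 0.2 = $195,000
New assessed value = $721,500 × 0.2 = $144,300
Combined rate = 0.00478 + 0.0037 + 0.0018 = 0.01028
Old tax = $195,000 × 0.01028 = $2,004.6
New tax = $144,300 × 0.01028 = $1,483.404
Reduction = $2,004.6 − $1,483.404 = $521.196

$521.20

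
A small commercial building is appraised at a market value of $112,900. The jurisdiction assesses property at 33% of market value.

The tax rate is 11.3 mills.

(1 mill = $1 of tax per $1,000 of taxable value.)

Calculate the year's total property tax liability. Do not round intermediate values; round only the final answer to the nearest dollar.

$421

Assessed value = $112,900 × 0.33 = $37,257
Tax = $37,257 × 0.0113 = $421.0041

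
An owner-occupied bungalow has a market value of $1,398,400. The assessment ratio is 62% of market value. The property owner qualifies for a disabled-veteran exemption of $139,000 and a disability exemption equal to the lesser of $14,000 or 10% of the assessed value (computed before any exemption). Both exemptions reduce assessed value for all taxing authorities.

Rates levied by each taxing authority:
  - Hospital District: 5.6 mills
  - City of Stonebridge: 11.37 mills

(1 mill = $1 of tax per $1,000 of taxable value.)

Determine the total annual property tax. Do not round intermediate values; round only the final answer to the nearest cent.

$12,116.72

Assessed value = $1,398,400 × 0.62 = $867,008
Disability exemption = min($14,000, 10% × $867,008) = min($14,000, $86,700.8) = $14,000 (dollar cap binds)
Taxable value = $867,008 − $139,000 − $14,000 = $714,008
Hospital District: $714,008 × 0.0056 = $3,998.4448
City of Stonebridge: $714,008 × 0.01137 = $8,118.27096
Total = $12,116.71576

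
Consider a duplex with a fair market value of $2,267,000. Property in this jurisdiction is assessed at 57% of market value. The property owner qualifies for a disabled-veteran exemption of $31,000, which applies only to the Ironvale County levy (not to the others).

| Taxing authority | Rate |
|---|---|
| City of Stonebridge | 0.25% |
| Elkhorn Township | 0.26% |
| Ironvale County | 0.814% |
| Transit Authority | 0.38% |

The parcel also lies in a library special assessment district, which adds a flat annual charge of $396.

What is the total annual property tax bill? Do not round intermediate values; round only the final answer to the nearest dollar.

Assessed value = $2,267,000 × 0.57 = $1,292,190
City of Stonebridge: $1,292,190 × 0.0025 = $3,230.475
Elkhorn Township: $1,292,190 × 0.0026 = $3,359.694
Ironvale County: ($1,292,190 − $31,000) × 0.00814 = $1,261,190 × 0.00814 = $10,266.0866
Transit Authority: $1,292,190 × 0.0038 = $4,910.322
Levies subtotal = $21,766.5776
Total = $21,766.5776 + $396 = $22,162.5776

$22,163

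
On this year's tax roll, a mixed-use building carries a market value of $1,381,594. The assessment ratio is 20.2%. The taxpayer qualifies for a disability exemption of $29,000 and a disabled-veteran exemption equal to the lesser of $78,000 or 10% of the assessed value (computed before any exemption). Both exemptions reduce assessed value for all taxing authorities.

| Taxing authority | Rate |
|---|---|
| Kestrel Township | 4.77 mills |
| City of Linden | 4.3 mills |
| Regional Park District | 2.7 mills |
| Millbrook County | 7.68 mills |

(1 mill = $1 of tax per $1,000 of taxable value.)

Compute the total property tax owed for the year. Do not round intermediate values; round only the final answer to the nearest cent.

Assessed value = $1,381,594 × 0.202 = $279,081.988
Disabled-veteran exemption = min($78,000, 10% × $279,081.988) = min($78,000, $27,908.1988) = $27,908.1988 (percentage binds)
Taxable value = $279,081.988 − $29,000 − $27,908.1988 = $222,173.7892
Kestrel Township: $222,173.7892 × 0.00477 = $1,059.768974484
City of Linden: $222,173.7892 × 0.0043 = $955.34729356
Regional Park District: $222,173.7892 × 0.0027 = $599.86923084
Millbrook County: $222,173.7892 × 0.00768 = $1,706.294701056
Total = $4,321.28019994

$4,321.28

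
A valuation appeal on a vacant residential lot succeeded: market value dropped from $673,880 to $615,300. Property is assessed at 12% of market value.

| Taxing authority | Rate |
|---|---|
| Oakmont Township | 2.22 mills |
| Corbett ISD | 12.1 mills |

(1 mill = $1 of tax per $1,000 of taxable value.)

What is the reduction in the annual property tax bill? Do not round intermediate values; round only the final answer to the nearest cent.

$100.66

Old assessed value = $673,880 × 0.12 = $80,865.6
New assessed value = $615,300 × 0.12 = $73,836
Combined rate = 0.00222 + 0.0121 = 0.01432
Old tax = $80,865.6 × 0.01432 = $1,157.995392
New tax = $73,836 × 0.01432 = $1,057.33152
Reduction = $1,157.995392 − $1,057.33152 = $100.663872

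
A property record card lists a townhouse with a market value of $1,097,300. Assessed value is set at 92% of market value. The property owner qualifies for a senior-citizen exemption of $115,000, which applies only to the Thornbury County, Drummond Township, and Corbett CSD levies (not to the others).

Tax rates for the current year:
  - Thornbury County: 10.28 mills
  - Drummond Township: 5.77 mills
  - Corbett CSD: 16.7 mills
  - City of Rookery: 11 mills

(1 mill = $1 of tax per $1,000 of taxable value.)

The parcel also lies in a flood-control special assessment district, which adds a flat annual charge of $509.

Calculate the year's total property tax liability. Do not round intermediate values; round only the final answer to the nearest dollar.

Assessed value = $1,097,300 × 0.92 = $1,009,516
Thornbury County: ($1,009,516 − $115,000) × 0.01028 = $894,516 × 0.01028 = $9,195.62448
Drummond Township: ($1,009,516 − $115,000) × 0.00577 = $894,516 × 0.00577 = $5,161.35732
Corbett CSD: ($1,009,516 − $115,000) × 0.0167 = $894,516 × 0.0167 = $14,938.4172
City of Rookery: $1,009,516 × 0.011 = $11,104.676
Levies subtotal = $40,400.075
Total = $40,400.075 + $509 = $40,909.075

$40,909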